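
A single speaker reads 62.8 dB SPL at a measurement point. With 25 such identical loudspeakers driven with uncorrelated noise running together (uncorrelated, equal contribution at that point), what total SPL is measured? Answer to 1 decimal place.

25 equal incoherent sources raise the level by 10·log₁₀(25) = 13.98 dB.
L_total = 62.8 + 13.98 = 76.8 dB SPL.

76.8 dB SPL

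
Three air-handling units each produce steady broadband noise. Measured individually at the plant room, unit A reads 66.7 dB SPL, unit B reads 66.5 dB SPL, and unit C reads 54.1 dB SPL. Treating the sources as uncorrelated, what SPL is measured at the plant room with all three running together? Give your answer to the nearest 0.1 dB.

Uncorrelated sources add in intensity (power), not in dB.
L_total = 10·log₁₀(10^(66.7/10) + 10^(66.5/10) + 10^(54.1/10)) = 10·log₁₀(9401000) = 69.7 dB SPL.

69.7 dB SPL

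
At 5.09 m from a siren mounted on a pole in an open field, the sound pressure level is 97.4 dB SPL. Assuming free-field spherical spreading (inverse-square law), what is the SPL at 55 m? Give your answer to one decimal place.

Free-field point source: level drops by 20·log₁₀ of the distance ratio.
ΔL = −20·log₁₀(55/5.09) = -20.67 dB, so L₂ = 97.4 + (-20.67) = 76.7 dB SPL.

76.7 dB SPL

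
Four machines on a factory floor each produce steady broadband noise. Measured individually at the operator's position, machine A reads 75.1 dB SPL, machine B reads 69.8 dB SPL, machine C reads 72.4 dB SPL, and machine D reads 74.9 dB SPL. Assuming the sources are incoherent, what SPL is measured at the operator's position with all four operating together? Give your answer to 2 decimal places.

Incoherent sources sum as intensities:
L_total = 10·log₁₀(10^(75.1/10) + 10^(69.8/10) + 10^(72.4/10) + 10^(74.9/10)) = 10·log₁₀(90190000) = 79.55 dB SPL.

79.55 dB SPL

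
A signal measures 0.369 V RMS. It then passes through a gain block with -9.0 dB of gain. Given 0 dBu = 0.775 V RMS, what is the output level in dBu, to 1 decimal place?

-15.4 dBu

Input level: 20·log₁₀(0.369/0.775) = -6.45 dBu.
Output: -6.45 − 9.0 = -15.4 dBu.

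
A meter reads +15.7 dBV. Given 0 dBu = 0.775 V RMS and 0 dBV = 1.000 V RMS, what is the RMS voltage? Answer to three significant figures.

6.10 V

V = 1.000 V × 10^(+15.7/20).
= 1.000 × 6.095 = 6.10 V.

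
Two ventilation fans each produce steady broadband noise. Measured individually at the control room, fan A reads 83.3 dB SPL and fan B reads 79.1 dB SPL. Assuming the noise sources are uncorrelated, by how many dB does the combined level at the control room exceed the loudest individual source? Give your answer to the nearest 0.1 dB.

1.4 dB

Incoherent sources sum as intensities:
L_total = 10·log₁₀(10^(83.3/10) + 10^(79.1/10)) = 84.70 dB SPL.
Excess over the loudest (83.3 dB): 84.70 − 83.3 = 1.4 dB.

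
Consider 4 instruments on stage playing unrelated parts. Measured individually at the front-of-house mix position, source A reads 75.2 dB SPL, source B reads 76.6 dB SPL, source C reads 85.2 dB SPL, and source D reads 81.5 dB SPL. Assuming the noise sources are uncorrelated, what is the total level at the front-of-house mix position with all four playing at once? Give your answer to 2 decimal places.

87.41 dB SPL

Incoherent sources sum as intensities:
L_total = 10·log₁₀(10^(75.2/10) + 10^(76.6/10) + 10^(85.2/10) + 10^(81.5/10)) = 10·log₁₀(551200000) = 87.41 dB SPL.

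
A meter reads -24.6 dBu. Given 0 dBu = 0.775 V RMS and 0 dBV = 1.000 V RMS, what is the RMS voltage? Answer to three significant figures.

0.0456 V

V = 0.775 V × 10^(-24.6/20).
= 0.775 × 0.05888 = 0.0456 V.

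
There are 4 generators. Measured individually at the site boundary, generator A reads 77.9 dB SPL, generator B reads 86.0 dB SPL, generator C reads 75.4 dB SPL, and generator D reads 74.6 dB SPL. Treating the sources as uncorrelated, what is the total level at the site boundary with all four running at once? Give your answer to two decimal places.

87.19 dB SPL

Uncorrelated sources add in intensity (power), not in dB.
L_total = 10·log₁₀(10^(77.9/10) + 10^(86.0/10) + 10^(75.4/10) + 10^(74.6/10)) = 10·log₁₀(523300000) = 87.19 dB SPL.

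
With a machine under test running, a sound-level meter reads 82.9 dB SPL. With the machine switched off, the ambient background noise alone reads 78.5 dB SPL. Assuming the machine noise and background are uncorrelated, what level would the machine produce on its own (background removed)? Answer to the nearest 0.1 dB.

Subtract intensities: L_src = 10·log₁₀(10^(L_total/10) − 10^(L_bg/10)).
L_src = 10·log₁₀(10^(82.9/10) − 10^(78.5/10)) = 10·log₁₀(124200000) = 80.9 dB SPL.

80.9 dB SPL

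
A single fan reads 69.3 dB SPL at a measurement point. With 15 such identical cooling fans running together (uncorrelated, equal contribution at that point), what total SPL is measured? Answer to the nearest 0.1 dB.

81.1 dB SPL

15 equal incoherent sources raise the level by 10·log₁₀(15) = 11.76 dB.
L_total = 69.3 + 11.76 = 81.1 dB SPL.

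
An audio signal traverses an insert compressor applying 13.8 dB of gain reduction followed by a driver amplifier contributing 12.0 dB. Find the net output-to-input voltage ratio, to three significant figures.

0.813

Net gain = (−13.8) + 12.0 = -1.8 dB.
Voltage ratio = 10^(-1.8/20) = 0.813.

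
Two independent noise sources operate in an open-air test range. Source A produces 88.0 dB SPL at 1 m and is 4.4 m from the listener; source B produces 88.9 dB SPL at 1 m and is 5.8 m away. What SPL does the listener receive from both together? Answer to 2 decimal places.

At the listener: L_A = 88.0 − 20·log₁₀(4.4) = 75.131 dB; L_B = 88.9 − 20·log₁₀(5.8) = 73.631 dB.
Combined: 10·log₁₀(10^(75.131/10)+10^(73.631/10)) = 77.46 dB SPL.

77.46 dB SPL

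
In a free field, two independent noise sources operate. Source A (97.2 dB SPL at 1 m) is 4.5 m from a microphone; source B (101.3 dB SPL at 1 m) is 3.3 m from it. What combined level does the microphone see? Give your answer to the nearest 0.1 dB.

91.8 dB SPL

At the listener: L_A = 97.2 − 20·log₁₀(4.5) = 84.14 dB; L_B = 101.3 − 20·log₁₀(3.3) = 90.93 dB.
Combined: 10·log₁₀(10^(84.14/10)+10^(90.93/10)) = 91.8 dB SPL.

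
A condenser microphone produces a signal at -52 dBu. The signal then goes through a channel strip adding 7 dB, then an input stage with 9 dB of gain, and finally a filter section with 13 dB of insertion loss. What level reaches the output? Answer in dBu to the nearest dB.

-49 dBu

Gain stages sum in dB:
-52 + 7 + 9 − 13 = -49 dBu.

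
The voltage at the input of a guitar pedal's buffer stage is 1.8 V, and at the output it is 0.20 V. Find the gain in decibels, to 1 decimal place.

-19.1 dB

Voltage is an amplitude quantity, so gain = 20·log₁₀(V_out/V_in).
20·log₁₀(0.20/1.8) = 20·log₁₀(0.1111) = -19.1 dB.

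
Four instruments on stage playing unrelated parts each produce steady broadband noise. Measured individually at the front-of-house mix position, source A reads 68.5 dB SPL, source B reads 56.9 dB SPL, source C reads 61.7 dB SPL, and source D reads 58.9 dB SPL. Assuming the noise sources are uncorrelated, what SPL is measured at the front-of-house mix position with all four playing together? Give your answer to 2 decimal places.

69.92 dB SPL

Incoherent sources sum as intensities:
L_total = 10·log₁₀(10^(68.5/10) + 10^(56.9/10) + 10^(61.7/10) + 10^(58.9/10)) = 10·log₁₀(9825000) = 69.92 dB SPL.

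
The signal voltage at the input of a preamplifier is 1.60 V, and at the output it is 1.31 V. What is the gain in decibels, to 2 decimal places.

-1.74 dB

Voltage is an amplitude quantity, so gain = 20·log₁₀(V_out/V_in).
20·log₁₀(1.31/1.60) = 20·log₁₀(0.8187) = -1.74 dB.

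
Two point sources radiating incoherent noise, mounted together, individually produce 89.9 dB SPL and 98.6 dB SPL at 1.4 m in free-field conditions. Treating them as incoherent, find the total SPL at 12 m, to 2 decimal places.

80.49 dB SPL

Combined at 1.4 m: 10·log₁₀(10^(89.9/10)+10^(98.6/10)) = 99.150 dB SPL.
Then apply −20·log₁₀(12/1.4) = -18.661 dB → 80.49 dB SPL.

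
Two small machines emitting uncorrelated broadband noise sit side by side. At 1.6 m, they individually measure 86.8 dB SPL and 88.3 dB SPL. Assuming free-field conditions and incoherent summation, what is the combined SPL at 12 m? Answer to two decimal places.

73.12 dB SPL

Combined at 1.6 m: 10·log₁₀(10^(86.8/10)+10^(88.3/10)) = 90.625 dB SPL.
Then apply −20·log₁₀(12/1.6) = -17.501 dB → 73.12 dB SPL.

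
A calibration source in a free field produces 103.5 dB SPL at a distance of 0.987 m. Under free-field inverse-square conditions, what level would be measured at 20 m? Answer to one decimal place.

For a point source in a free field, ΔL = −20·log₁₀(d₂/d₁).
ΔL = −20·log₁₀(20/0.987) = -26.13 dB, so L₂ = 103.5 + (-26.13) = 77.4 dB SPL.

77.4 dB SPL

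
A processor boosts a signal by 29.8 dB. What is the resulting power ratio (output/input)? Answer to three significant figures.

Power ratio = 10^(dB/10).
10^(29.8/10) = 10^(2.980) = 955.

955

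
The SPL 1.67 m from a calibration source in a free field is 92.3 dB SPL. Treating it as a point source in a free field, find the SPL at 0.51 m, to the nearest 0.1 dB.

102.6 dB SPL

For a point source in a free field, ΔL = −20·log₁₀(d₂/d₁).
ΔL = −20·log₁₀(0.51/1.67) = 10.30 dB, so L₂ = 92.3 + (10.30) = 102.6 dB SPL.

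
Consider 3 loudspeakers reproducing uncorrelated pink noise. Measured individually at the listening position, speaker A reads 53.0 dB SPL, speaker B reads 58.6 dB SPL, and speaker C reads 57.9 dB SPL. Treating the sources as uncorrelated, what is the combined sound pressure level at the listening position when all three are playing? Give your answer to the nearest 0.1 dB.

Incoherent sources sum as intensities:
L_total = 10·log₁₀(10^(53.0/10) + 10^(58.6/10) + 10^(57.9/10)) = 10·log₁₀(1541000) = 61.9 dB SPL.

61.9 dB SPL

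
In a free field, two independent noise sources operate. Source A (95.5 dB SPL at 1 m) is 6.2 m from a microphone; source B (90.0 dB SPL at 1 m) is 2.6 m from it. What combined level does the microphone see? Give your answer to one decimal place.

83.8 dB SPL

At the listener: L_A = 95.5 − 20·log₁₀(6.2) = 79.65 dB; L_B = 90.0 − 20·log₁₀(2.6) = 81.70 dB.
Combined: 10·log₁₀(10^(79.65/10)+10^(81.70/10)) = 83.8 dB SPL.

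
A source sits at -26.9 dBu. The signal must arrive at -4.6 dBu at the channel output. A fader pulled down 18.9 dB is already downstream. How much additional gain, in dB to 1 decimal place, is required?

41.2 dB

The required make-up gain is the shortfall in the dB sum.
G = -4.6 − (-26.9) + 18.9 = 41.2 dB.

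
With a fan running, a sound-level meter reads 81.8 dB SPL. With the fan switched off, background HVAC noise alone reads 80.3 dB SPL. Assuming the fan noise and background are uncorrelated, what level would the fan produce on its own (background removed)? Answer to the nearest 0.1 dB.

76.5 dB SPL

Background correction is a power subtraction:
L_src = 10·log₁₀(10^(81.8/10) − 10^(80.3/10)) = 10·log₁₀(44200000) = 76.5 dB SPL.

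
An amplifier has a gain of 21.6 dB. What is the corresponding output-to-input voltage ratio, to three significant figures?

12.0

Voltage ratio = 10^(dB/20).
10^(21.6/20) = 10^(1.080) = 12.0.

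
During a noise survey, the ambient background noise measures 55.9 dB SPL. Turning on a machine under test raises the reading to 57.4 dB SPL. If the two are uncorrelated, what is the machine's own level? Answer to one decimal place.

52.1 dB SPL

Background correction is a power subtraction:
L_src = 10·log₁₀(10^(57.4/10) − 10^(55.9/10)) = 10·log₁₀(160500) = 52.1 dB SPL.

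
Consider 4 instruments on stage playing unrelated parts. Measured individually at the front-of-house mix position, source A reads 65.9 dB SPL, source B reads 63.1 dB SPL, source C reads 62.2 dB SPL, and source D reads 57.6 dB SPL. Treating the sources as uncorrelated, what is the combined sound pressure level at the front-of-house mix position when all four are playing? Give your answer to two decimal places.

Incoherent sources sum as intensities:
L_total = 10·log₁₀(10^(65.9/10) + 10^(63.1/10) + 10^(62.2/10) + 10^(57.6/10)) = 10·log₁₀(8167000) = 69.12 dB SPL.

69.12 dB SPL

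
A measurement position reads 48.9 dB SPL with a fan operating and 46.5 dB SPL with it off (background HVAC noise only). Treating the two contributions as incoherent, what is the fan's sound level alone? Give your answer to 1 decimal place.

45.2 dB SPL

Remove the background by subtracting linear intensities:
L_src = 10·log₁₀(10^(48.9/10) − 10^(46.5/10)) = 10·log₁₀(32960) = 45.2 dB SPL.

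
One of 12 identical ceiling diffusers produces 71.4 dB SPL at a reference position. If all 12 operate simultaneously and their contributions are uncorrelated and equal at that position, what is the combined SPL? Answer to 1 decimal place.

12 equal incoherent sources raise the level by 10·log₁₀(12) = 10.79 dB.
L_total = 71.4 + 10.79 = 82.2 dB SPL.

82.2 dB SPL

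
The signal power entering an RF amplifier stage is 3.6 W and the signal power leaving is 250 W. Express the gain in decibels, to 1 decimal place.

18.4 dB

Power is a power quantity, so gain = 10·log₁₀(P_out/P_in).
10·log₁₀(250/3.6) = 10·log₁₀(69.44) = 18.4 dB.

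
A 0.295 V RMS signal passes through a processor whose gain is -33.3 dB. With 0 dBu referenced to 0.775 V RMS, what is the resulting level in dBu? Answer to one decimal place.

Input level: 20·log₁₀(0.295/0.775) = -8.39 dBu.
Output: -8.39 − 33.3 = -41.7 dBu.

-41.7 dBu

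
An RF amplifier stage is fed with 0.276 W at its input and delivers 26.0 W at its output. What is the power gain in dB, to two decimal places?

19.74 dB

For a power ratio, dB = 10·log₁₀(P₂/P₁).
10·log₁₀(26.0/0.276) = 10·log₁₀(94.20) = 19.74 dB.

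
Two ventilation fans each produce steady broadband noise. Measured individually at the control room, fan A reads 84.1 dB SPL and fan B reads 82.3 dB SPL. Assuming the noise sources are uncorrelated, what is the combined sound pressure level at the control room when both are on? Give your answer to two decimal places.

86.30 dB SPL

Uncorrelated sources add in intensity (power), not in dB.
L_total = 10·log₁₀(10^(84.1/10) + 10^(82.3/10)) = 10·log₁₀(426900000) = 86.30 dB SPL.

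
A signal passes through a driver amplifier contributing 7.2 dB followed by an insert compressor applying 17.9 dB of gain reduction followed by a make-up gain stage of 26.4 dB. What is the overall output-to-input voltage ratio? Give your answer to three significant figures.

6.10

Net gain = 7.2 + (−17.9) + 26.4 = 15.7 dB.
Voltage ratio = 10^(15.7/20) = 6.10.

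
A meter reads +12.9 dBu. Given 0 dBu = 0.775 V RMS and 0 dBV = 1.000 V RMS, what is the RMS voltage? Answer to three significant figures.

V = 0.775 V × 10^(+12.9/20).
= 0.775 × 4.416 = 3.42 V.

3.42 V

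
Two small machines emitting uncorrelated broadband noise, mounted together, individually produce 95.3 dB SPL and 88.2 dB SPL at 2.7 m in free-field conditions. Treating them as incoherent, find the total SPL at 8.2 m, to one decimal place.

Combined at 2.7 m: 10·log₁₀(10^(95.3/10)+10^(88.2/10)) = 96.07 dB SPL.
Then apply −20·log₁₀(8.2/2.7) = -9.65 dB → 86.4 dB SPL.

86.4 dB SPL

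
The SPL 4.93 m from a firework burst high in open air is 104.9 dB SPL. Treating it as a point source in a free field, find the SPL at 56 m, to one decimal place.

For a point source in a free field, ΔL = −20·log₁₀(d₂/d₁).
ΔL = −20·log₁₀(56/4.93) = -21.11 dB, so L₂ = 104.9 + (-21.11) = 83.8 dB SPL.

83.8 dB SPL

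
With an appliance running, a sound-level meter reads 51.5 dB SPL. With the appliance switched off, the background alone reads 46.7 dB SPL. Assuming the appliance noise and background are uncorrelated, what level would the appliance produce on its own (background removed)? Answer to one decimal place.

49.8 dB SPL

Remove the background by subtracting linear intensities:
L_src = 10·log₁₀(10^(51.5/10) − 10^(46.7/10)) = 10·log₁₀(94480) = 49.8 dB SPL.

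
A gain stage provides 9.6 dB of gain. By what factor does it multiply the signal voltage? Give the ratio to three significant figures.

Voltage ratio = 10^(dB/20).
10^(9.6/20) = 10^(0.4800) = 3.02.

3.02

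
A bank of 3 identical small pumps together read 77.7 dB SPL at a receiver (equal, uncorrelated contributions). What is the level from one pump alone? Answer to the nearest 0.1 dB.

3 equal incoherent sources add 10·log₁₀(3) = 4.77 dB over one source.
L_one = 77.7 − 4.77 = 72.9 dB SPL.

72.9 dB SPL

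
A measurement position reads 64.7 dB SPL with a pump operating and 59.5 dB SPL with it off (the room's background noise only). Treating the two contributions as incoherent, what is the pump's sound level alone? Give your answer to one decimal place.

Remove the background by subtracting linear intensities:
L_src = 10·log₁₀(10^(64.7/10) − 10^(59.5/10)) = 10·log₁₀(2060000) = 63.1 dB SPL.

63.1 dB SPL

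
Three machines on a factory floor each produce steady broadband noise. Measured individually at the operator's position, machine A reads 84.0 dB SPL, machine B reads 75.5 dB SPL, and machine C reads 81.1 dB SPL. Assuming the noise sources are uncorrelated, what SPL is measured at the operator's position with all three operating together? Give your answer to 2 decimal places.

Incoherent sources sum as intensities:
L_total = 10·log₁₀(10^(84.0/10) + 10^(75.5/10) + 10^(81.1/10)) = 10·log₁₀(415500000) = 86.19 dB SPL.

86.19 dB SPL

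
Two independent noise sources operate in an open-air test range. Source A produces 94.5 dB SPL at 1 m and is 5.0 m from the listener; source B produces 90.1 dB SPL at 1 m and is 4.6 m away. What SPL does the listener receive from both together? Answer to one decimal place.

At the listener: L_A = 94.5 − 20·log₁₀(5.0) = 80.52 dB; L_B = 90.1 − 20·log₁₀(4.6) = 76.84 dB.
Combined: 10·log₁₀(10^(80.52/10)+10^(76.84/10)) = 82.1 dB SPL.

82.1 dB SPL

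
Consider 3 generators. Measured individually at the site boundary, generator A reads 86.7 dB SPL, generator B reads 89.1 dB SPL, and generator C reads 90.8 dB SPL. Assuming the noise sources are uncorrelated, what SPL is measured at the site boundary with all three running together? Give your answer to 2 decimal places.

93.95 dB SPL

Incoherent sources sum as intensities:
L_total = 10·log₁₀(10^(86.7/10) + 10^(89.1/10) + 10^(90.8/10)) = 10·log₁₀(2483000000) = 93.95 dB SPL.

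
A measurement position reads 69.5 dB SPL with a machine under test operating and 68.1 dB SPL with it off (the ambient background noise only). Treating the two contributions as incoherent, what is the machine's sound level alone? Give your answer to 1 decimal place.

Background correction is a power subtraction:
L_src = 10·log₁₀(10^(69.5/10) − 10^(68.1/10)) = 10·log₁₀(2456000) = 63.9 dB SPL.

63.9 dB SPL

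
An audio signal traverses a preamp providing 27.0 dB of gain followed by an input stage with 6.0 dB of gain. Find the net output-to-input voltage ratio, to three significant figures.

Net gain = 27.0 + 6.0 = 33.0 dB.
Voltage ratio = 10^(33.0/20) = 44.7.

44.7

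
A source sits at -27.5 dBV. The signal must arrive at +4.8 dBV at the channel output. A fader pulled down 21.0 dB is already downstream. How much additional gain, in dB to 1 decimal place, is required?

The required make-up gain is the shortfall in the dB sum.
G = +4.8 − (-27.5) + 21.0 = 53.3 dB.

53.3 dB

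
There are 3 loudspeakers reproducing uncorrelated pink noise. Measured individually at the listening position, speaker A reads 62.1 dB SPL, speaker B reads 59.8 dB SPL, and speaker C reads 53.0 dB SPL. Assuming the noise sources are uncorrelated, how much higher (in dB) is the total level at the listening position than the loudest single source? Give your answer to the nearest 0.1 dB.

Incoherent sources sum as intensities:
L_total = 10·log₁₀(10^(62.1/10) + 10^(59.8/10) + 10^(53.0/10)) = 64.43 dB SPL.
Excess over the loudest (62.1 dB): 64.43 − 62.1 = 2.3 dB.

2.3 dB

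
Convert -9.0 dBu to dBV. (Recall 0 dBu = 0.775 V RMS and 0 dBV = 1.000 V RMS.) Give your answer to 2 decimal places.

-11.21 dBV

The offset between the scales is 20·log₁₀(0.775/1.000) = −2.214 dB.
So dBV = -9.0 − 2.214 = -11.21 dBV.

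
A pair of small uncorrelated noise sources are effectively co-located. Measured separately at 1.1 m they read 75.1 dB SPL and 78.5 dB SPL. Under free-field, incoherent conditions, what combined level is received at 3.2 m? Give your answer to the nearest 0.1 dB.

Combined at 1.1 m: 10·log₁₀(10^(75.1/10)+10^(78.5/10)) = 80.13 dB SPL.
Then apply −20·log₁₀(3.2/1.1) = -9.28 dB → 70.9 dB SPL.

70.9 dB SPL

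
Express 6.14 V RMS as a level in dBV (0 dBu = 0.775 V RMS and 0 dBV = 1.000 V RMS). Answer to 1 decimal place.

dBV = 20·log₁₀(V / 1.000 V).
20·log₁₀(6.14/1.000) = +15.8 dBV.

+15.8 dBV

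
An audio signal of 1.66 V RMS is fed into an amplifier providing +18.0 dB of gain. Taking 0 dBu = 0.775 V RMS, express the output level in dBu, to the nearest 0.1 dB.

+24.6 dBu

Input level: 20·log₁₀(1.66/0.775) = 6.62 dBu.
Output: 6.62 + 18.0 = +24.6 dBu.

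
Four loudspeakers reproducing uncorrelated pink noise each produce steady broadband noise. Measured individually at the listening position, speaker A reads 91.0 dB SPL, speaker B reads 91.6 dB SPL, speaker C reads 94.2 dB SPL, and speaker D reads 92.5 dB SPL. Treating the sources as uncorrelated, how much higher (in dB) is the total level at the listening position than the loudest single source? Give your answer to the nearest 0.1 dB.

Incoherent sources sum as intensities:
L_total = 10·log₁₀(10^(91.0/10) + 10^(91.6/10) + 10^(94.2/10) + 10^(92.5/10)) = 98.52 dB SPL.
Excess over the loudest (94.2 dB): 98.52 − 94.2 = 4.3 dB.

4.3 dB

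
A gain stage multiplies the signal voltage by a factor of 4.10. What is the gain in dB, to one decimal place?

Voltage ratio → dB uses the 20·log₁₀ form:
20·log₁₀(4.10) = 12.3 dB.

12.3 dB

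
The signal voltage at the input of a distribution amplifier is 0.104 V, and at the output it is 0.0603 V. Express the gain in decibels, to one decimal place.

-4.7 dB

Voltage ratio → dB uses the 20·log₁₀ form:
20·log₁₀(0.0603/0.104) = 20·log₁₀(0.5798) = -4.7 dB.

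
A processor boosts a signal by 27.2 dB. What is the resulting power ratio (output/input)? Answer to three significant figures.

525

Power ratio = 10^(dB/10).
10^(27.2/10) = 10^(2.720) = 525.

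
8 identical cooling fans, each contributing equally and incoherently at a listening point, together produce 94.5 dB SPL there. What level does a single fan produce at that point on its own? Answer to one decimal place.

8 equal incoherent sources add 10·log₁₀(8) = 9.03 dB over one source.
L_one = 94.5 − 9.03 = 85.5 dB SPL.

85.5 dB SPL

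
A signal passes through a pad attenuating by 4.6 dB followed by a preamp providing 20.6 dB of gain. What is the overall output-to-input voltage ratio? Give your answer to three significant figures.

6.31

Net gain = (−4.6) + 20.6 = 16.0 dB.
Voltage ratio = 10^(16.0/20) = 6.31.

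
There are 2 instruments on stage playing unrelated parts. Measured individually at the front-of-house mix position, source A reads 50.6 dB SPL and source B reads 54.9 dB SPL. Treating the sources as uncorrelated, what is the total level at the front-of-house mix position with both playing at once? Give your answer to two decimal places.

56.27 dB SPL

Incoherent sources sum as intensities:
L_total = 10·log₁₀(10^(50.6/10) + 10^(54.9/10)) = 10·log₁₀(423800) = 56.27 dB SPL.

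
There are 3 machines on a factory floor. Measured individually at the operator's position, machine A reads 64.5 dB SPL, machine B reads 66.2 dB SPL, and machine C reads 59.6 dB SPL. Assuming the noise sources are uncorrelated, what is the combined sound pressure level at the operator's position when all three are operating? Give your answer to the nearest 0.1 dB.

Incoherent sources sum as intensities:
L_total = 10·log₁₀(10^(64.5/10) + 10^(66.2/10) + 10^(59.6/10)) = 10·log₁₀(7899000) = 69.0 dB SPL.

69.0 dB SPL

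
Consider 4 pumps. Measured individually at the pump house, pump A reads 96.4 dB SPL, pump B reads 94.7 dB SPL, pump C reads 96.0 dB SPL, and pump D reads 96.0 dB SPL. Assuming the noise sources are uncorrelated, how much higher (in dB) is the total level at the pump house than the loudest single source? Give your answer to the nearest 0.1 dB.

Incoherent sources sum as intensities:
L_total = 10·log₁₀(10^(96.4/10) + 10^(94.7/10) + 10^(96.0/10) + 10^(96.0/10)) = 101.84 dB SPL.
Excess over the loudest (96.4 dB): 101.84 − 96.4 = 5.4 dB.

5.4 dB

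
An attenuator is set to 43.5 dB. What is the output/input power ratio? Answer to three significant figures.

Power ratio = 10^(dB/10).
10^(-43.5/10) = 10^(-4.350) = 0.0000447.

0.0000447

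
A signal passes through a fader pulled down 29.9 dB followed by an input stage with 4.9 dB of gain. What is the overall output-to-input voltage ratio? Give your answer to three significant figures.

0.0562

Net gain = (−29.9) + 4.9 = -25.0 dB.
Voltage ratio = 10^(-25.0/20) = 0.0562.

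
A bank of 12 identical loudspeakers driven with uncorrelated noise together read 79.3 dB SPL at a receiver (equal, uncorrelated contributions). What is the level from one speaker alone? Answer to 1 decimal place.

12 equal incoherent sources add 10·log₁₀(12) = 10.79 dB over one source.
L_one = 79.3 − 10.79 = 68.5 dB SPL.

68.5 dB SPL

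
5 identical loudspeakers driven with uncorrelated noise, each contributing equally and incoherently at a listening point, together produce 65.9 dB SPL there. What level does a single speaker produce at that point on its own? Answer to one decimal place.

5 equal incoherent sources add 10·log₁₀(5) = 6.99 dB over one source.
L_one = 65.9 − 6.99 = 58.9 dB SPL.

58.9 dB SPL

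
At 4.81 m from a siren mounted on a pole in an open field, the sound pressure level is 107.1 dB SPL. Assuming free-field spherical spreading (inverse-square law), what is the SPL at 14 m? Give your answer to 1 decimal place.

For a point source in a free field, ΔL = −20·log₁₀(d₂/d₁).
ΔL = −20·log₁₀(14/4.81) = -9.28 dB, so L₂ = 107.1 + (-9.28) = 97.8 dB SPL.

97.8 dB SPL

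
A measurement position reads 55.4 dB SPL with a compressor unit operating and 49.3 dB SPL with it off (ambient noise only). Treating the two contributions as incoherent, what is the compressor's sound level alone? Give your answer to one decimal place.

Subtract intensities: L_src = 10·log₁₀(10^(L_total/10) − 10^(L_bg/10)).
L_src = 10·log₁₀(10^(55.4/10) − 10^(49.3/10)) = 10·log₁₀(261600) = 54.2 dB SPL.

54.2 dB SPL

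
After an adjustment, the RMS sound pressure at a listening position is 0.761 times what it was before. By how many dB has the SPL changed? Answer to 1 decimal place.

SPL change from a pressure ratio uses the 20·log₁₀ form:
20·log₁₀(0.761) = -2.4 dB.

-2.4 dB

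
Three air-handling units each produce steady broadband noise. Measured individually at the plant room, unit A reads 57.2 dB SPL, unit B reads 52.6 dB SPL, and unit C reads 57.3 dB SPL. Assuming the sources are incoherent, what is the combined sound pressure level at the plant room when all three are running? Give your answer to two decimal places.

Incoherent sources sum as intensities:
L_total = 10·log₁₀(10^(57.2/10) + 10^(52.6/10) + 10^(57.3/10)) = 10·log₁₀(1244000) = 60.95 dB SPL.

60.95 dB SPL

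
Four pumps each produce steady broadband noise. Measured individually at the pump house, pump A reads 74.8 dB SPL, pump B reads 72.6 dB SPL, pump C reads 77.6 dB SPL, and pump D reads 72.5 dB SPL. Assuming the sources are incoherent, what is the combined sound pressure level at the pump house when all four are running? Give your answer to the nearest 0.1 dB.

80.9 dB SPL

Incoherent sources sum as intensities:
L_total = 10·log₁₀(10^(74.8/10) + 10^(72.6/10) + 10^(77.6/10) + 10^(72.5/10)) = 10·log₁₀(123700000) = 80.9 dB SPL.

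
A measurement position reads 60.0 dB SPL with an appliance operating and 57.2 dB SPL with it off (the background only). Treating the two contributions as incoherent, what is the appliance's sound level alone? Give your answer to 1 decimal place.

Background correction is a power subtraction:
L_src = 10·log₁₀(10^(60.0/10) − 10^(57.2/10)) = 10·log₁₀(475200) = 56.8 dB SPL.

56.8 dB SPL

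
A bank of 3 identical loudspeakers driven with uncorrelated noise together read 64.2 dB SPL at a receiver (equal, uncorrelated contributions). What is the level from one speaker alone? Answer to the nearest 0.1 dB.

59.4 dB SPL

3 equal incoherent sources add 10·log₁₀(3) = 4.77 dB over one source.
L_one = 64.2 − 4.77 = 59.4 dB SPL.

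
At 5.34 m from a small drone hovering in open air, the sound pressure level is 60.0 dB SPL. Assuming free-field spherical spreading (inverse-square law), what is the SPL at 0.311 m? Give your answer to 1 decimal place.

84.7 dB SPL

Inverse-square spreading gives ΔL = −20·log₁₀(d₂/d₁).
ΔL = −20·log₁₀(0.311/5.34) = 24.70 dB, so L₂ = 60.0 + (24.70) = 84.7 dB SPL.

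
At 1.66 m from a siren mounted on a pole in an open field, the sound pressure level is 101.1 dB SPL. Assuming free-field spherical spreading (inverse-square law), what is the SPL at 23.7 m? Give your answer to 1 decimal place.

78.0 dB SPL

For a point source in a free field, ΔL = −20·log₁₀(d₂/d₁).
ΔL = −20·log₁₀(23.7/1.66) = -23.09 dB, so L₂ = 101.1 + (-23.09) = 78.0 dB SPL.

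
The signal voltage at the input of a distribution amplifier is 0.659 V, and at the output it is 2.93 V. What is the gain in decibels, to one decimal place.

Voltage ratio → dB uses the 20·log₁₀ form:
20·log₁₀(2.93/0.659) = 20·log₁₀(4.446) = 13.0 dB.

13.0 dB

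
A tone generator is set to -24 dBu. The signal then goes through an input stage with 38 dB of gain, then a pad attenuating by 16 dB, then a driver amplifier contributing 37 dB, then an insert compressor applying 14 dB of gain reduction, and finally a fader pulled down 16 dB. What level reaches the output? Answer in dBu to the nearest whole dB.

In dB, series stages simply add:
-24 + 38 − 16 + 37 − 14 − 16 = +5 dBu.

+5 dBu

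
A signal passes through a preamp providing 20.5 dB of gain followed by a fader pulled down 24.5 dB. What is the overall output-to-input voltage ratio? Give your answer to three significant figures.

Net gain = 20.5 + (−24.5) = -4.0 dB.
Voltage ratio = 10^(-4.0/20) = 0.631.

0.631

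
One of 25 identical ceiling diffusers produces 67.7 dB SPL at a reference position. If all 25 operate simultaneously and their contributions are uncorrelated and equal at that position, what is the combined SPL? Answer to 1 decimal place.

25 equal incoherent sources raise the level by 10·log₁₀(25) = 13.98 dB.
L_total = 67.7 + 13.98 = 81.7 dB SPL.

81.7 dB SPL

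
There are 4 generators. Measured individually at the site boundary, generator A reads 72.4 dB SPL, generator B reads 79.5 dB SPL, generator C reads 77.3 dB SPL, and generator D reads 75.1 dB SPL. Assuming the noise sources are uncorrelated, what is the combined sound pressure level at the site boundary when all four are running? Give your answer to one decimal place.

82.8 dB SPL

Incoherent sources sum as intensities:
L_total = 10·log₁₀(10^(72.4/10) + 10^(79.5/10) + 10^(77.3/10) + 10^(75.1/10)) = 10·log₁₀(192600000) = 82.8 dB SPL.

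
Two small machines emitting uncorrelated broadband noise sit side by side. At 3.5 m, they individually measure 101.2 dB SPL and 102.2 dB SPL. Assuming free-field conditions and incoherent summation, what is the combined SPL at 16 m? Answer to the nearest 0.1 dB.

91.5 dB SPL

Combined at 3.5 m: 10·log₁₀(10^(101.2/10)+10^(102.2/10)) = 104.74 dB SPL.
Then apply −20·log₁₀(16/3.5) = -13.20 dB → 91.5 dB SPL.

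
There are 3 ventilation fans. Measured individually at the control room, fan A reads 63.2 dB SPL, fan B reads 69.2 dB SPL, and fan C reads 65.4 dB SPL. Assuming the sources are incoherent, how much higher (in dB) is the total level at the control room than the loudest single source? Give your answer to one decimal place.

Incoherent sources sum as intensities:
L_total = 10·log₁₀(10^(63.2/10) + 10^(69.2/10) + 10^(65.4/10)) = 71.42 dB SPL.
Excess over the loudest (69.2 dB): 71.42 − 69.2 = 2.2 dB.

2.2 dB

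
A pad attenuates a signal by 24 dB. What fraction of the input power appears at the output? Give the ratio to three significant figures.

Power ratio = 10^(dB/10).
10^(-24/10) = 10^(-2.400) = 0.00398.

0.00398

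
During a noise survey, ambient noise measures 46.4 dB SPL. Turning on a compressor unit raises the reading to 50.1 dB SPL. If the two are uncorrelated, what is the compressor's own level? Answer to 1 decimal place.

Background correction is a power subtraction:
L_src = 10·log₁₀(10^(50.1/10) − 10^(46.4/10)) = 10·log₁₀(58680) = 47.7 dB SPL.

47.7 dB SPL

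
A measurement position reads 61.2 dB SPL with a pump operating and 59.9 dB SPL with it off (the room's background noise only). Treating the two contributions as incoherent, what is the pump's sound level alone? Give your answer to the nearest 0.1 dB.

Remove the background by subtracting linear intensities:
L_src = 10·log₁₀(10^(61.2/10) − 10^(59.9/10)) = 10·log₁₀(341000) = 55.3 dB SPL.

55.3 dB SPL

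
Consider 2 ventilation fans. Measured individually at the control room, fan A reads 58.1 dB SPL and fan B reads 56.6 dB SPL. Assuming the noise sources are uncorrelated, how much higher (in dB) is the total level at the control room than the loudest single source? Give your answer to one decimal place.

2.3 dB

Add the sources as powers (linear), then convert back to dB:
L_total = 10·log₁₀(10^(58.1/10) + 10^(56.6/10)) = 60.42 dB SPL.
Excess over the loudest (58.1 dB): 60.42 − 58.1 = 2.3 dB.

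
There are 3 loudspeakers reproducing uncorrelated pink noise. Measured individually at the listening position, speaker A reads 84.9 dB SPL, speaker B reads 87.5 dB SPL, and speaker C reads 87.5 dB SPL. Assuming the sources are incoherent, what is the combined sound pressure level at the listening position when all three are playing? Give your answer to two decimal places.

Add the sources as powers (linear), then convert back to dB:
L_total = 10·log₁₀(10^(84.9/10) + 10^(87.5/10) + 10^(87.5/10)) = 10·log₁₀(1434000000) = 91.56 dB SPL.

91.56 dB SPL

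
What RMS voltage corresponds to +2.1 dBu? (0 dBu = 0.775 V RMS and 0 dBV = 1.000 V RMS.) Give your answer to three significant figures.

V = 0.775 V × 10^(+2.1/20).
= 0.775 × 1.274 = 0.987 V.

0.987 V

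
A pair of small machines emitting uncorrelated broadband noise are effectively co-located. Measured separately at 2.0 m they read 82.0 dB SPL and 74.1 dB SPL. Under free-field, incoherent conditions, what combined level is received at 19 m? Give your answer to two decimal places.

Combined at 2.0 m: 10·log₁₀(10^(82.0/10)+10^(74.1/10)) = 82.653 dB SPL.
Then apply −20·log₁₀(19/2.0) = -19.554 dB → 63.10 dB SPL.

63.10 dB SPL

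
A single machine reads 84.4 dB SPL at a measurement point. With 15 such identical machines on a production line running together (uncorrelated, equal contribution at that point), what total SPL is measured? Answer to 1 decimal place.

15 equal incoherent sources raise the level by 10·log₁₀(15) = 11.76 dB.
L_total = 84.4 + 11.76 = 96.2 dB SPL.

96.2 dB SPL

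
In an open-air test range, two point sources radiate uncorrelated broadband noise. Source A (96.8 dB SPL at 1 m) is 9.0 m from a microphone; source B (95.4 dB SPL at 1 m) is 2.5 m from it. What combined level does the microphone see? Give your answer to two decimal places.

87.88 dB SPL

At the listener: L_A = 96.8 − 20·log₁₀(9.0) = 77.715 dB; L_B = 95.4 − 20·log₁₀(2.5) = 87.441 dB.
Combined: 10·log₁₀(10^(77.715/10)+10^(87.441/10)) = 87.88 dB SPL.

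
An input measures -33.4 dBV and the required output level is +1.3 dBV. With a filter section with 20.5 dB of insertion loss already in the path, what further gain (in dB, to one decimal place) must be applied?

55.2 dB

The required make-up gain is the shortfall in the dB sum.
G = +1.3 − (-33.4) + 20.5 = 55.2 dB.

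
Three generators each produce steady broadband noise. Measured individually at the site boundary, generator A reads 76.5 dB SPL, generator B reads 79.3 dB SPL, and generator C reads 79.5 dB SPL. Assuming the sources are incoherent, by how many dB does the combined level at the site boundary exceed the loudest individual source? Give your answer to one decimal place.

Uncorrelated sources add in intensity (power), not in dB.
L_total = 10·log₁₀(10^(76.5/10) + 10^(79.3/10) + 10^(79.5/10)) = 83.40 dB SPL.
Excess over the loudest (79.5 dB): 83.40 − 79.5 = 3.9 dB.

3.9 dB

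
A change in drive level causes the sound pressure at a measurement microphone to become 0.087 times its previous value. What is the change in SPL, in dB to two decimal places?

-21.21 dB

SPL change from a pressure ratio uses the 20·log₁₀ form:
20·log₁₀(0.087) = -21.21 dB.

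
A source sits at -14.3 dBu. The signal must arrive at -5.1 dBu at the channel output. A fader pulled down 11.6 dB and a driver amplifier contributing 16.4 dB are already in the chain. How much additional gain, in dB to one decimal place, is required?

The required make-up gain is the shortfall in the dB sum.
G = -5.1 − (-14.3) + 11.6 − 16.4 = 4.4 dB.

4.4 dB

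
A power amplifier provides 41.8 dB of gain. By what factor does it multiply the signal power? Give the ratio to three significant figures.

Power ratio = 10^(dB/10).
10^(41.8/10) = 10^(4.180) = 15100.

15100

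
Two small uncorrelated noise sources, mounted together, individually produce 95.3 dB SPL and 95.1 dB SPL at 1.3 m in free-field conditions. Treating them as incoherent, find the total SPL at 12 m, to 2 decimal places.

Combined at 1.3 m: 10·log₁₀(10^(95.3/10)+10^(95.1/10)) = 98.211 dB SPL.
Then apply −20·log₁₀(12/1.3) = -19.305 dB → 78.91 dB SPL.

78.91 dB SPL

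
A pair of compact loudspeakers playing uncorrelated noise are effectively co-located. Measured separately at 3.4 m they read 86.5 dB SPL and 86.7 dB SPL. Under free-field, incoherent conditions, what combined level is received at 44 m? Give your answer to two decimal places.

67.37 dB SPL

Combined at 3.4 m: 10·log₁₀(10^(86.5/10)+10^(86.7/10)) = 89.611 dB SPL.
Then apply −20·log₁₀(44/3.4) = -22.239 dB → 67.37 dB SPL.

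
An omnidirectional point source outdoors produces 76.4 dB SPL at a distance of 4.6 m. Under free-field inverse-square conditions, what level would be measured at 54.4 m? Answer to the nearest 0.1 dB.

54.9 dB SPL

For a point source in a free field, ΔL = −20·log₁₀(d₂/d₁).
ΔL = −20·log₁₀(54.4/4.6) = -21.46 dB, so L₂ = 76.4 + (-21.46) = 54.9 dB SPL.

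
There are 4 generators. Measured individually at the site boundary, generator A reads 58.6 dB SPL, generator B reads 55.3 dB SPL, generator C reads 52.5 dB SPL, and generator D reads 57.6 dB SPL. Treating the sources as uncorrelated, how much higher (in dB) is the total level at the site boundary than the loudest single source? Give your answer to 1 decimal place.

4.0 dB

Uncorrelated sources add in intensity (power), not in dB.
L_total = 10·log₁₀(10^(58.6/10) + 10^(55.3/10) + 10^(52.5/10) + 10^(57.6/10)) = 62.59 dB SPL.
Excess over the loudest (58.6 dB): 62.59 − 58.6 = 4.0 dB.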